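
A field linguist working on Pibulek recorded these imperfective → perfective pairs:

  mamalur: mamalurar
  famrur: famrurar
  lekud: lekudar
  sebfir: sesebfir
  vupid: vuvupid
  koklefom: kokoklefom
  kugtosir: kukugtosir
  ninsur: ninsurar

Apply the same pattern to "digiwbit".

"digiwbit" has last vowel 'i'. The stems whose last vowel is 'i' (sebfir → sesebfir, vupid → vuvupid, kugtosir → kukugtosir) repeat the first consonant+vowel as a prefix.
The other pattern: stems whose last vowel is 'u' add -ar.
So digiwbit → didigiwbit.

didigiwbit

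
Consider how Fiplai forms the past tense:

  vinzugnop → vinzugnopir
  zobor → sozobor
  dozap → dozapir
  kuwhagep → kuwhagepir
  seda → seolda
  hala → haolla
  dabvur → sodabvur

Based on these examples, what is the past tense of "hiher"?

sohiher

"hiher" ends in -r. The stems ending in -r (dabvur → sodabvur, zobor → sozobor) add the prefix so-.
So hiher → sohiher.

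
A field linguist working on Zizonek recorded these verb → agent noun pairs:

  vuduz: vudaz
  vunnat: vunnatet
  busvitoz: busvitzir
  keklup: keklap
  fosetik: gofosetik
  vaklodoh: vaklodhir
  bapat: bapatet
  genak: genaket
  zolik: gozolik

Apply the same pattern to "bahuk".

bahak

fosetik and genak both end in -k yet inflect differently (gofosetik, genaket), so the final letter is not what conditions the rule; the last vowel is.
"bahuk" has last vowel 'u'. The stems whose last vowel is 'u' (vuduz → vudaz, keklup → keklap) change the last vowel to 'a'.
So bahuk → bahak.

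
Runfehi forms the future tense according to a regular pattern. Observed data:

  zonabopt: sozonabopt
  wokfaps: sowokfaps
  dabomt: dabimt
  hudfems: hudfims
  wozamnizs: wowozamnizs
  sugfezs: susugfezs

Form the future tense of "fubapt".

zonabopt and dabomt both end in -t yet inflect differently (sozonabopt, dabimt), so the final letter is not what conditions the rule; the second-to-last letter is.
"fubapt" has second-to-last letter 'p'. The stems whose second-to-last letter is 'p' (zonabopt → sozonabopt, wokfaps → sowokfaps) add the prefix so-.
The other patterns: stems whose second-to-last letter is 'm' change the last vowel to 'i'; stems whose second-to-last letter is 'z' repeat the first consonant+vowel as a prefix.
So fubapt → sofubapt.

sofubapt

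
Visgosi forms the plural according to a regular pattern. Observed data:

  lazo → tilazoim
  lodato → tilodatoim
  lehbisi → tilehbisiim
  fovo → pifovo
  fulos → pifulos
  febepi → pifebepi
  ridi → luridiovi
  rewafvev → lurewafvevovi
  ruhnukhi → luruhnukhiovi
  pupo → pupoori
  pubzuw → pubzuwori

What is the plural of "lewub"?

tilewubim

lazo and fovo both end in -o yet inflect differently (tilazoim, pifovo), so the final letter is not what conditions the rule; the first letter is.
"lewub" begins with l-. The stems beginning with l- (lazo → tilazoim, lodato → tilodatoim, lehbisi → tilehbisiim) add ti- … -im around the stem.
The other patterns: stems beginning with f- add the prefix pi-; stems beginning with r- add lu- … -ovi around the stem; stems beginning with p- add -ori.
So lewub → tilewubim.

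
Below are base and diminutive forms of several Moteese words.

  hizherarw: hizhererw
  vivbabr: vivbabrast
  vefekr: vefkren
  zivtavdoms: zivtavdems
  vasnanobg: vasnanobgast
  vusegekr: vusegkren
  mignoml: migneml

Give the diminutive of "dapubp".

"dapubp" has second-to-last letter 'b'. The stems whose second-to-last letter is 'b' (vivbabr → vivbabrast, vasnanobg → vasnanobgast) add -ast.
The other patterns: stems whose second-to-last letter is 'k' delete the last vowel and add -en; stems whose second-to-last letter is 'm' or 'r' change the last vowel to 'e'.
So dapubp → dapubpast.

dapubpast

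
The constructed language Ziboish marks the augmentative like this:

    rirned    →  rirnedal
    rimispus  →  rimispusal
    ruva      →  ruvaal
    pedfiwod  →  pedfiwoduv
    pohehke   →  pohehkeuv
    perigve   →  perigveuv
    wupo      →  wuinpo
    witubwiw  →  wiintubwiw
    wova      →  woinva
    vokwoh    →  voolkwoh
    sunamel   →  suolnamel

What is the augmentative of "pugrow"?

pugrowuv

rirned and pedfiwod both end in -d yet inflect differently (rirnedal, pedfiwoduv), so the final letter is not what conditions the rule; the first letter is.
"pugrow" begins with p-. The stems beginning with p- (pedfiwod → pedfiwoduv, pohehke → pohehkeuv, perigve → perigveuv) add -uv.
So pugrow → pugrowuv.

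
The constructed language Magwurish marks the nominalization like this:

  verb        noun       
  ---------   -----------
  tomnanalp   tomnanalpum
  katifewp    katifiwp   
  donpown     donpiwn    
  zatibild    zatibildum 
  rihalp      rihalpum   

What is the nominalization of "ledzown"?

tomnanalp and katifewp both end in -p yet inflect differently (tomnanalpum, katifiwp), so the final letter is not what conditions the rule; the second-to-last letter is.
"ledzown" has second-to-last letter 'w'. The stems whose second-to-last letter is 'w' (katifewp → katifiwp, donpown → donpiwn) change the last vowel to 'i'.
So ledzown → ledziwn.

ledziwn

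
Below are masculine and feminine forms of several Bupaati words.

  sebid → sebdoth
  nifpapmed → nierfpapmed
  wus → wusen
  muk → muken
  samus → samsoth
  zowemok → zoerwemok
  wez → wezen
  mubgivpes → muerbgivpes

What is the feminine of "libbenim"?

"libbenim" has 3 vowels. The stems with 3 vowels (nifpapmed → nierfpapmed, zowemok → zoerwemok, mubgivpes → muerbgivpes) insert -er- after the first vowel.
The other patterns: stems with 1 vowel add -en; stems with 2 vowels delete the last vowel and add -oth.
So libbenim → lierbbenim.

lierbbenim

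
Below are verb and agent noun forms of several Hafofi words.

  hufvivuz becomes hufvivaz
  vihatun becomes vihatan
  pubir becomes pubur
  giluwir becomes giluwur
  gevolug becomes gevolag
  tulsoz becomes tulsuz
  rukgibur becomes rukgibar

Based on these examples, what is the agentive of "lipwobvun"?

lipwobvan

rukgibur and pubir both end in -r yet inflect differently (rukgibar, pubur), so the final letter is not what conditions the rule; the last vowel is.
"lipwobvun" has last vowel 'u'. The stems whose last vowel is 'u' (hufvivuz → hufvivaz, rukgibur → rukgibar, gevolug → gevolag) change the last vowel to 'a'.
The other pattern: stems whose last vowel is 'i' or 'o' change the last vowel to 'u'.
So lipwobvun → lipwobvan.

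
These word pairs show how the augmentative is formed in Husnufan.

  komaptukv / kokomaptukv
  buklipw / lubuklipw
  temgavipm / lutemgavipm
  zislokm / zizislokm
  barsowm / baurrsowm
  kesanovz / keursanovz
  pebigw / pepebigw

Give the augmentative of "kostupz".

lukostupz

barsowm and temgavipm both end in -m yet inflect differently (baurrsowm, lutemgavipm), so the final letter is not what conditions the rule; the second-to-last letter is.
"kostupz" has second-to-last letter 'p'. The stems whose second-to-last letter is 'p' (temgavipm → lutemgavipm, buklipw → lubuklipw) add the prefix lu-.
So kostupz → lukostupz.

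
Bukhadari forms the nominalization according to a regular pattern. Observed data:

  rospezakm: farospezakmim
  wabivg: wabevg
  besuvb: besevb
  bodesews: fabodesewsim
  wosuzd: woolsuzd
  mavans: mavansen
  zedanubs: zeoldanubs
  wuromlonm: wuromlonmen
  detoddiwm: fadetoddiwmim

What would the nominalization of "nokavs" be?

nokevs

wuromlonm and rospezakm both end in -m yet inflect differently (wuromlonmen, farospezakmim), so the final letter is not what conditions the rule; the second-to-last letter is.
"nokavs" has second-to-last letter 'v'. The stems whose second-to-last letter is 'v' (besuvb → besevb, wabivg → wabevg) change the last vowel to 'e'.
The other patterns: stems whose second-to-last letter is 'n' add -en; stems whose second-to-last letter is 'k' or 'w' add fa- … -im around the stem; stems whose second-to-last letter is 'b' or 'z' insert -ol- after the first vowel.
So nokavs → nokevs.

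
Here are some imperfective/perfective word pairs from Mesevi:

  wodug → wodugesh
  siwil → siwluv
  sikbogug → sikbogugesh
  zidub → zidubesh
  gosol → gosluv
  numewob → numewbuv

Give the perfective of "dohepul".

dohepulesh

zidub and numewob both end in -b yet inflect differently (zidubesh, numewbuv), so the final letter is not what conditions the rule; the last vowel is.
"dohepul" has last vowel 'u'. The stems whose last vowel is 'u' (zidub → zidubesh, sikbogug → sikbogugesh, wodug → wodugesh) add -esh.
The other pattern: stems whose last vowel is 'i' or 'o' delete the last vowel and add -uv.
So dohepul → dohepulesh.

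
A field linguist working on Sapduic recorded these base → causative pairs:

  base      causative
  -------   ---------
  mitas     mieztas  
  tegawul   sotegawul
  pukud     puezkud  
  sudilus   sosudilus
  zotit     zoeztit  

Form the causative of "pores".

poezres

mitas and sudilus both end in -s yet inflect differently (mieztas, sosudilus), so the final letter is not what conditions the rule; the number of vowels is.
"pores" has 2 vowels. The stems with 2 vowels (zotit → zoeztit, pukud → puezkud, mitas → mieztas) insert -ez- after the first vowel.
The other pattern: stems with 3 vowels add the prefix so-.
So pores → poezres.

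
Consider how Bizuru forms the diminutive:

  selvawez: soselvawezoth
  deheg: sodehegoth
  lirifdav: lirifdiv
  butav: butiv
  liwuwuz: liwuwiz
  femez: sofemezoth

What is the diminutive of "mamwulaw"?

mamwuliw

"mamwulaw" has last vowel 'a'. The stems whose last vowel is 'a' (butav → butiv, lirifdav → lirifdiv) change the last vowel to 'i'.
So mamwulaw → mamwuliw.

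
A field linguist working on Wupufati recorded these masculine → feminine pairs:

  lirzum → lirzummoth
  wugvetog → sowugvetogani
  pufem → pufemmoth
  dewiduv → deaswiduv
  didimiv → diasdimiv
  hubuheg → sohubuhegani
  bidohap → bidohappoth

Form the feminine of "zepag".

sozepagani

dewiduv and lirzum both have last vowel 'u' yet inflect differently (deaswiduv, lirzummoth), so the last vowel is not what conditions the rule; the final letter is.
"zepag" ends in -g. The stems ending in -g (hubuheg → sohubuhegani, wugvetog → sowugvetogani) add so- … -ani around the stem.
The other patterns: stems ending in -v insert -as- after the first vowel; stems ending in -m or -p double the final consonant and add -oth.
So zepag → sozepagani.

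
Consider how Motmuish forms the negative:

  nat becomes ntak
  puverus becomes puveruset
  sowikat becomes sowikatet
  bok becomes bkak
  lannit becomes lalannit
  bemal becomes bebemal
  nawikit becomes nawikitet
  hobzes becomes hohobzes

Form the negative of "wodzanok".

wodzanoket

"wodzanok" has 3 vowels. The stems with 3 vowels (sowikat → sowikatet, puverus → puveruset, nawikit → nawikitet) add -et.
So wodzanok → wodzanoket.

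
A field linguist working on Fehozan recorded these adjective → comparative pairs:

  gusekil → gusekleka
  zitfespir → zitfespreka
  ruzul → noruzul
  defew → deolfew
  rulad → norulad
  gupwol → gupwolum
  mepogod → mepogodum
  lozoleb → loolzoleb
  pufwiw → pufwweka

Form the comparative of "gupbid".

mepogod and rulad both end in -d yet inflect differently (mepogodum, norulad), so the final letter is not what conditions the rule; the last vowel is.
"gupbid" has last vowel 'i'. The stems whose last vowel is 'i' (gusekil → gusekleka, zitfespir → zitfespreka, pufwiw → pufwweka) delete the last vowel and add -eka.
So gupbid → gupbdeka.

gupbdeka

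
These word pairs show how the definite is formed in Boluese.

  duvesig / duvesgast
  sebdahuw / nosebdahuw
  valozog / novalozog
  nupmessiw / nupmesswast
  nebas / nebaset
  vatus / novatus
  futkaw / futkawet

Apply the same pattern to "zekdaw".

zekdawet

futkaw and nupmessiw both end in -w yet inflect differently (futkawet, nupmesswast), so the final letter is not what conditions the rule; the last vowel is.
"zekdaw" has last vowel 'a'. The stems whose last vowel is 'a' (futkaw → futkawet, nebas → nebaset) add -et.
So zekdaw → zekdawet.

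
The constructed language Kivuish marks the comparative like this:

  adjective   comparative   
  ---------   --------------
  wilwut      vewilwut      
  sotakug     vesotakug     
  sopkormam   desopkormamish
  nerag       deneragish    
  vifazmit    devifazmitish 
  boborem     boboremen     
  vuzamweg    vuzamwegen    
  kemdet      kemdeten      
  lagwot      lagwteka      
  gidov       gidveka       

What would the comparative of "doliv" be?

sotakug and nerag both end in -g yet inflect differently (vesotakug, deneragish), so the final letter is not what conditions the rule; the last vowel is.
"doliv" has last vowel 'i'. The one such stem in the data (vifazmit → devifazmitish) adds de- … -ish around the stem, so the same rule applies.
The other patterns: stems whose last vowel is 'u' add the prefix ve-; stems whose last vowel is 'e' add -en; stems whose last vowel is 'o' delete the last vowel and add -eka.
So doliv → dedolivish.

dedolivish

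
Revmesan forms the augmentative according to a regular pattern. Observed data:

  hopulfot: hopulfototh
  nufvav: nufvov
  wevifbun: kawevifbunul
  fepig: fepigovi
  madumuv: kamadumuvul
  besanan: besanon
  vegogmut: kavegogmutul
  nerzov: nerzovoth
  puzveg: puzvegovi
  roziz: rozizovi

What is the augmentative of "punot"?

"punot" has last vowel 'o'. The stems whose last vowel is 'o' (hopulfot → hopulfototh, nerzov → nerzovoth) add -oth.
So punot → punototh.

punototh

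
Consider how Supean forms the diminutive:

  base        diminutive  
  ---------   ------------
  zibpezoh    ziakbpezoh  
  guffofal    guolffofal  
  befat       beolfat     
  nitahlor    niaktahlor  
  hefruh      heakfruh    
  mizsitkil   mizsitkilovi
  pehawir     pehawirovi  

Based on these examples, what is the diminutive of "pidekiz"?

mizsitkil and guffofal both end in -l yet inflect differently (mizsitkilovi, guolffofal), so the final letter is not what conditions the rule; the last vowel is.
"pidekiz" has last vowel 'i'. The stems whose last vowel is 'i' (pehawir → pehawirovi, mizsitkil → mizsitkilovi) add -ovi.
So pidekiz → pidekizovi.

pidekizovi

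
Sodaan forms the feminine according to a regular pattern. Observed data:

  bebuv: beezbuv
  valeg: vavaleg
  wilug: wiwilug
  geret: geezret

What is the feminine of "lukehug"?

valeg and geret both have last vowel 'e' yet inflect differently (vavaleg, geezret), so the last vowel is not what conditions the rule; the final letter is.
"lukehug" ends in -g. The stems ending in -g (valeg → vavaleg, wilug → wiwilug) repeat the first consonant+vowel as a prefix.
The other pattern: stems ending in -t or -v insert -ez- after the first vowel.
So lukehug → lulukehug.

lulukehug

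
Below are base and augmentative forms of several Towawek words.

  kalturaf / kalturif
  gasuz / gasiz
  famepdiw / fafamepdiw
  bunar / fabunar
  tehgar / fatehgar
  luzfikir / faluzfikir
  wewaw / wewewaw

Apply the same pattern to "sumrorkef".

sumrorkif

wewaw and tehgar both have last vowel 'a' yet inflect differently (wewewaw, fatehgar), so the last vowel is not what conditions the rule; the final letter is.
"sumrorkef" ends in -f. The one such stem in the data (kalturaf → kalturif) changes the last vowel to 'i' (as does gasuz), so the same rule applies.
So sumrorkef → sumrorkif.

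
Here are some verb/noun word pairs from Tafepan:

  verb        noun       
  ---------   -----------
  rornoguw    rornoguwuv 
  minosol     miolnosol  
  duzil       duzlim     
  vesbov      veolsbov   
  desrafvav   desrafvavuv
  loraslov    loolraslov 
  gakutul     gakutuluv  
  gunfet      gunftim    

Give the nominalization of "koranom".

koolranom

minosol and duzil both end in -l yet inflect differently (miolnosol, duzlim), so the final letter is not what conditions the rule; the last vowel is.
"koranom" has last vowel 'o'. The stems whose last vowel is 'o' (vesbov → veolsbov, minosol → miolnosol, loraslov → loolraslov) insert -ol- after the first vowel.
The other patterns: stems whose last vowel is 'e' or 'i' delete the last vowel and add -im; stems whose last vowel is 'a' or 'u' add -uv.
So koranom → koolranom.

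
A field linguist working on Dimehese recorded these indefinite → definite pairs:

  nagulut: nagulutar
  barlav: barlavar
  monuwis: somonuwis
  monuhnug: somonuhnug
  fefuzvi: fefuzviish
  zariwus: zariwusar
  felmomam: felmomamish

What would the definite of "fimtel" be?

fimtelish

monuwis and zariwus both end in -s yet inflect differently (somonuwis, zariwusar), so the final letter is not what conditions the rule; the first letter is.
"fimtel" begins with f-. The stems beginning with f- (fefuzvi → fefuzviish, felmomam → felmomamish) add -ish.
The other patterns: stems beginning with m- add the prefix so-; stems beginning with b-, n- or z- add -ar.
So fimtel → fimtelish.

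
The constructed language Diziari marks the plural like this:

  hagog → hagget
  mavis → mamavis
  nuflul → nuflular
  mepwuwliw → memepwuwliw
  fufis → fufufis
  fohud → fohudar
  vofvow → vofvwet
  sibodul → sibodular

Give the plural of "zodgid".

zozodgid

"zodgid" has last vowel 'i'. The stems whose last vowel is 'i' (mavis → mamavis, fufis → fufufis, mepwuwliw → memepwuwliw) repeat the first consonant+vowel as a prefix.
So zodgid → zozodgid.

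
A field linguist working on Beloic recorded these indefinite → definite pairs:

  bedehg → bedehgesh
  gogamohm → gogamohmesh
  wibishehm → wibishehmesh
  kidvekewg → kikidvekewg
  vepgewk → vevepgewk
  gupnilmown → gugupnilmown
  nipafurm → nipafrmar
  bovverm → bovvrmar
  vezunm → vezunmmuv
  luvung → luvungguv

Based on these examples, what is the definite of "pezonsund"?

"pezonsund" has second-to-last letter 'n'. The stems whose second-to-last letter is 'n' (vezunm → vezunmmuv, luvung → luvungguv) double the final consonant and add -uv.
So pezonsund → pezonsundduv.

pezonsundduv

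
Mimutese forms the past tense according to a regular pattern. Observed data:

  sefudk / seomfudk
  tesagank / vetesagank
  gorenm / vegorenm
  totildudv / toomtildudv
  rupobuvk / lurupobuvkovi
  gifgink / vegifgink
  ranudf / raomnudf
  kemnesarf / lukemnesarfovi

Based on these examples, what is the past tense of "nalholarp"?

sefudk and tesagank both end in -k yet inflect differently (seomfudk, vetesagank), so the final letter is not what conditions the rule; the second-to-last letter is.
"nalholarp" has second-to-last letter 'r'. The one such stem in the data (kemnesarf → lukemnesarfovi) adds lu- … -ovi around the stem, so the same rule applies.
So nalholarp → lunalholarpovi.

lunalholarpovi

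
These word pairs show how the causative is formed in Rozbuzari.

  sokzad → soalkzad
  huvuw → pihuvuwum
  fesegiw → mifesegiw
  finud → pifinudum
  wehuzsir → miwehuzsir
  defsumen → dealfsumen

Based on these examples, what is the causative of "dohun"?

pidohunum

fesegiw and huvuw both end in -w yet inflect differently (mifesegiw, pihuvuwum), so the final letter is not what conditions the rule; the last vowel is.
"dohun" has last vowel 'u'. The stems whose last vowel is 'u' (huvuw → pihuvuwum, finud → pifinudum) add pi- … -um around the stem.
The other patterns: stems whose last vowel is 'i' add the prefix mi-; stems whose last vowel is 'a' or 'e' insert -al- after the first vowel.
So dohun → pidohunum.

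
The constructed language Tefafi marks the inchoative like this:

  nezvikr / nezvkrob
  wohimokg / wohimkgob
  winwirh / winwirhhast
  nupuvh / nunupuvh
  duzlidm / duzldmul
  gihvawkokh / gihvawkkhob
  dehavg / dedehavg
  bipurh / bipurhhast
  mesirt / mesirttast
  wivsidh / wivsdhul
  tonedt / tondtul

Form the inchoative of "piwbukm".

mesirt and tonedt both end in -t yet inflect differently (mesirttast, tondtul), so the final letter is not what conditions the rule; the second-to-last letter is.
"piwbukm" has second-to-last letter 'k'. The stems whose second-to-last letter is 'k' (nezvikr → nezvkrob, wohimokg → wohimkgob, gihvawkokh → gihvawkkhob) delete the last vowel and add -ob.
So piwbukm → piwbkmob.

piwbkmob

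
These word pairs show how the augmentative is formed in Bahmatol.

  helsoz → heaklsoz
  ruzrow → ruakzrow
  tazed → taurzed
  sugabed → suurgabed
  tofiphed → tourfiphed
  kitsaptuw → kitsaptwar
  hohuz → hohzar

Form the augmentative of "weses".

"weses" has last vowel 'e'. The stems whose last vowel is 'e' (tazed → taurzed, sugabed → suurgabed, tofiphed → tourfiphed) insert -ur- after the first vowel.
The other patterns: stems whose last vowel is 'o' insert -ak- after the first vowel; stems whose last vowel is 'u' delete the last vowel and add -ar.
So weses → weurses.

weurses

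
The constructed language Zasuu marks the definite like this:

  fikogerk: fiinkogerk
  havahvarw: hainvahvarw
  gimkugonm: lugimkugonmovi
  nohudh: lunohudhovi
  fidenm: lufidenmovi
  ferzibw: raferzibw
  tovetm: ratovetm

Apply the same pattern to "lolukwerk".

loinlukwerk

havahvarw and ferzibw both end in -w yet inflect differently (hainvahvarw, raferzibw), so the final letter is not what conditions the rule; the second-to-last letter is.
"lolukwerk" has second-to-last letter 'r'. The stems whose second-to-last letter is 'r' (fikogerk → fiinkogerk, havahvarw → hainvahvarw) insert -in- after the first vowel.
The other patterns: stems whose second-to-last letter is 'd' or 'n' add lu- … -ovi around the stem; stems whose second-to-last letter is 'b' or 't' add the prefix ra-.
So lolukwerk → loinlukwerk.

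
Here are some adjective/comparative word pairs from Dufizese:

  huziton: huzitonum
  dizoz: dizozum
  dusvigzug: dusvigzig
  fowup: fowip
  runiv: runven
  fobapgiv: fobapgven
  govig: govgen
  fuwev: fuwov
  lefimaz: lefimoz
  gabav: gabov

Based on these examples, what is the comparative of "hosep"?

hosop

dusvigzug and govig both end in -g yet inflect differently (dusvigzig, govgen), so the final letter is not what conditions the rule; the last vowel is.
"hosep" has last vowel 'e'. The one such stem in the data (fuwev → fuwov) changes the last vowel to 'o' (as do lefimaz, gabav), so the same rule applies.
So hosep → hosop.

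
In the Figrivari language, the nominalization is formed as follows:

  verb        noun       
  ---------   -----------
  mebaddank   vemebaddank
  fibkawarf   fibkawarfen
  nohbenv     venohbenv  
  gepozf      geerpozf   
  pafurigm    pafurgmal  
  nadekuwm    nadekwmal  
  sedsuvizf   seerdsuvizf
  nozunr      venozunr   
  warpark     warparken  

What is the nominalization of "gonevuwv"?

mebaddank and warpark both end in -k yet inflect differently (vemebaddank, warparken), so the final letter is not what conditions the rule; the second-to-last letter is.
"gonevuwv" has second-to-last letter 'w'. The one such stem in the data (nadekuwm → nadekwmal) deletes the last vowel and adds -al (as does pafurigm), so the same rule applies.
The other patterns: stems whose second-to-last letter is 'z' insert -er- after the first vowel; stems whose second-to-last letter is 'n' add the prefix ve-; stems whose second-to-last letter is 'r' add -en.
So gonevuwv → gonevwval.

gonevwval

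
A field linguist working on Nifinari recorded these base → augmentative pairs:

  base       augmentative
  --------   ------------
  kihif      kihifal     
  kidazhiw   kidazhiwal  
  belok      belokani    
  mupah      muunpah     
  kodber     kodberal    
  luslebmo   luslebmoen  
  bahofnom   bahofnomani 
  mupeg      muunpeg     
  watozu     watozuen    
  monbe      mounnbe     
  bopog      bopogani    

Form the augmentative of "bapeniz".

bapenizani

mupeg and bopog both end in -g yet inflect differently (muunpeg, bopogani), so the final letter is not what conditions the rule; the first letter is.
"bapeniz" begins with b-. The stems beginning with b- (bopog → bopogani, bahofnom → bahofnomani, belok → belokani) add -ani.
The other patterns: stems beginning with k- add -al; stems beginning with m- insert -un- after the first vowel; stems beginning with l- or w- add -en.
So bapeniz → bapenizani.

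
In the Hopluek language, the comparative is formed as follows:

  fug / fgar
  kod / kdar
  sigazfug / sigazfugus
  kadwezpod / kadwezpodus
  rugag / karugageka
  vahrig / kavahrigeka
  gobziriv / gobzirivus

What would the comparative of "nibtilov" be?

nibtilovus

"nibtilov" has 3 vowels. The stems with 3 vowels (kadwezpod → kadwezpodus, gobziriv → gobzirivus, sigazfug → sigazfugus) add -us.
The other patterns: stems with 1 vowel delete the last vowel and add -ar; stems with 2 vowels add ka- … -eka around the stem.
So nibtilov → nibtilovus.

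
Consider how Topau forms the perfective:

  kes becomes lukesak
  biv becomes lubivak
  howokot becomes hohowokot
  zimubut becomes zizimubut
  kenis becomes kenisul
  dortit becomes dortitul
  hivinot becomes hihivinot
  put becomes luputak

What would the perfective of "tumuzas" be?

tutumuzas

kes and kenis both end in -s yet inflect differently (lukesak, kenisul), so the final letter is not what conditions the rule; the number of vowels is.
"tumuzas" has 3 vowels. The stems with 3 vowels (zimubut → zizimubut, howokot → hohowokot, hivinot → hihivinot) repeat the first consonant+vowel as a prefix.
So tumuzas → tutumuzas.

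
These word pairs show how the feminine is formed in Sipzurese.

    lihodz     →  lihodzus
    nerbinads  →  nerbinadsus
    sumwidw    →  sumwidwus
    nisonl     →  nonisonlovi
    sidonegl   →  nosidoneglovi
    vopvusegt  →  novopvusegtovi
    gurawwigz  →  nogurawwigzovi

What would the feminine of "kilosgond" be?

"kilosgond" has second-to-last letter 'n'. The one such stem in the data (nisonl → nonisonlovi) adds no- … -ovi around the stem, so the same rule applies.
So kilosgond → nokilosgondovi.

nokilosgondovi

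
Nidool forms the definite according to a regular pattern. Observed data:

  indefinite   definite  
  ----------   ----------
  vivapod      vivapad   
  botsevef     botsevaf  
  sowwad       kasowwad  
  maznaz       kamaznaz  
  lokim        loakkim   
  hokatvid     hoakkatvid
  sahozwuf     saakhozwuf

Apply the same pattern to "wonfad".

kawonfad

vivapod and sowwad both end in -d yet inflect differently (vivapad, kasowwad), so the final letter is not what conditions the rule; the last vowel is.
"wonfad" has last vowel 'a'. The stems whose last vowel is 'a' (sowwad → kasowwad, maznaz → kamaznaz) add the prefix ka-.
The other patterns: stems whose last vowel is 'e' or 'o' change the last vowel to 'a'; stems whose last vowel is 'i' or 'u' insert -ak- after the first vowel.
So wonfad → kawonfad.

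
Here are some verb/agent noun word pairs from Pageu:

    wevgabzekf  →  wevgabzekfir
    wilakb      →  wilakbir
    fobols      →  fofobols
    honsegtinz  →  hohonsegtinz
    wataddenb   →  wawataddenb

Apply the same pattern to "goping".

gogoping

"goping" has second-to-last letter 'n'. The stems whose second-to-last letter is 'n' (honsegtinz → hohonsegtinz, wataddenb → wawataddenb) repeat the first consonant+vowel as a prefix.
The other pattern: stems whose second-to-last letter is 'k' add -ir.
So goping → gogoping.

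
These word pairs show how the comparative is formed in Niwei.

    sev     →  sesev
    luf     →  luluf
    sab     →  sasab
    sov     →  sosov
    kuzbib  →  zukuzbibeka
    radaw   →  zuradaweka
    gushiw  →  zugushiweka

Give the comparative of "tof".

totof

sab and kuzbib both end in -b yet inflect differently (sasab, zukuzbibeka), so the final letter is not what conditions the rule; the number of vowels is.
"tof" has 1 vowel. The stems with 1 vowel (sev → sesev, luf → luluf, sab → sasab) repeat the first consonant+vowel as a prefix.
The other pattern: stems with 2 vowels add zu- … -eka around the stem.
So tof → totof.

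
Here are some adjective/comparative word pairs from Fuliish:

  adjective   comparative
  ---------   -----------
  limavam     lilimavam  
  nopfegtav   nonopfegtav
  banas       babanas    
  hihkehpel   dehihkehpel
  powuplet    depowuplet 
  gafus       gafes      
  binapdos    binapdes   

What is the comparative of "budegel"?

debudegel

"budegel" has last vowel 'e'. The stems whose last vowel is 'e' (hihkehpel → dehihkehpel, powuplet → depowuplet) add the prefix de-.
The other patterns: stems whose last vowel is 'a' repeat the first consonant+vowel as a prefix; stems whose last vowel is 'o' or 'u' change the last vowel to 'e'.
So budegel → debudegel.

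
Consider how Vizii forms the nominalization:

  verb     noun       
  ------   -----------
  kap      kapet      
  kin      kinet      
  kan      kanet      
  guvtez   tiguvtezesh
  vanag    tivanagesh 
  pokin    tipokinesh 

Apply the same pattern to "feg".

kin and pokin both end in -n yet inflect differently (kinet, tipokinesh), so the final letter is not what conditions the rule; the number of vowels is.
"feg" has 1 vowel. The stems with 1 vowel (kap → kapet, kin → kinet, kan → kanet) add -et.
So feg → feget.

feget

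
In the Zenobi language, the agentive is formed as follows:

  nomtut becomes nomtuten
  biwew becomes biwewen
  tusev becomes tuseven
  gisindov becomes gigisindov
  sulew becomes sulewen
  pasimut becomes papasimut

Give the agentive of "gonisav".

gogonisav

nomtut and pasimut both end in -t yet inflect differently (nomtuten, papasimut), so the final letter is not what conditions the rule; the number of vowels is.
"gonisav" has 3 vowels. The stems with 3 vowels (pasimut → papasimut, gisindov → gigisindov) repeat the first consonant+vowel as a prefix.
The other pattern: stems with 2 vowels add -en.
So gonisav → gogonisav.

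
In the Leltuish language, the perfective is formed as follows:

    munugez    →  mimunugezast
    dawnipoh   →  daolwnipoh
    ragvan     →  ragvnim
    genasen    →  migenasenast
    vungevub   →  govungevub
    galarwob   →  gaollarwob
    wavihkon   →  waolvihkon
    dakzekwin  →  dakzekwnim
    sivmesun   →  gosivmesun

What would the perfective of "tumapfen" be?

"tumapfen" has last vowel 'e'. The stems whose last vowel is 'e' (genasen → migenasenast, munugez → mimunugezast) add mi- … -ast around the stem.
So tumapfen → mitumapfenast.

mitumapfenast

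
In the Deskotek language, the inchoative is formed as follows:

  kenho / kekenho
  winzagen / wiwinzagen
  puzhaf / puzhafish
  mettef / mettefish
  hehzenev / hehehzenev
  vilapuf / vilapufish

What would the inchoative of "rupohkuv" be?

mettef and hehzenev both have last vowel 'e' yet inflect differently (mettefish, hehehzenev), so the last vowel is not what conditions the rule; the final letter is.
"rupohkuv" ends in -v. The one such stem in the data (hehzenev → hehehzenev) repeats the first consonant+vowel as a prefix (as do winzagen, kenho), so the same rule applies.
The other pattern: stems ending in -f add -ish.
So rupohkuv → rurupohkuv.

rurupohkuv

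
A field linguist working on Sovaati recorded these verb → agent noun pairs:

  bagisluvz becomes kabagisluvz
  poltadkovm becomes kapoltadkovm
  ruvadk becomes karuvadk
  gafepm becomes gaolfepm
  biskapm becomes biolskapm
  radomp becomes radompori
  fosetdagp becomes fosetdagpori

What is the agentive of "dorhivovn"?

kadorhivovn

poltadkovm and gafepm both end in -m yet inflect differently (kapoltadkovm, gaolfepm), so the final letter is not what conditions the rule; the second-to-last letter is.
"dorhivovn" has second-to-last letter 'v'. The stems whose second-to-last letter is 'v' (bagisluvz → kabagisluvz, poltadkovm → kapoltadkovm) add the prefix ka-.
The other patterns: stems whose second-to-last letter is 'p' insert -ol- after the first vowel; stems whose second-to-last letter is 'g' or 'm' add -ori.
So dorhivovn → kadorhivovn.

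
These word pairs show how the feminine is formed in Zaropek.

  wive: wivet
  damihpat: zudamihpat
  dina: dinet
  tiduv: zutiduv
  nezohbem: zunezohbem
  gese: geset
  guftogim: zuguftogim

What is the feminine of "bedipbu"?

bedipbet

nezohbem and wive both have last vowel 'e' yet inflect differently (zunezohbem, wivet), so the last vowel is not what conditions the rule; whether the stem ends in a vowel or a consonant is.
"bedipbu" ends in a vowel. The stems ending in a vowel (wive → wivet, dina → dinet, gese → geset) drop the final letter and add -et.
The other pattern: stems ending in a consonant add the prefix zu-.
So bedipbu → bedipbet.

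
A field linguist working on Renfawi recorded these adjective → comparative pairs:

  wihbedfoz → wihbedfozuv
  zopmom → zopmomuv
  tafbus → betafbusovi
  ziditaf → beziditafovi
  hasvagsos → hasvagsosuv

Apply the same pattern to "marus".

hasvagsos and tafbus both end in -s yet inflect differently (hasvagsosuv, betafbusovi), so the final letter is not what conditions the rule; the last vowel is.
"marus" has last vowel 'u'. The one such stem in the data (tafbus → betafbusovi) adds be- … -ovi around the stem, so the same rule applies.
The other pattern: stems whose last vowel is 'o' add -uv.
So marus → bemarusovi.

bemarusovi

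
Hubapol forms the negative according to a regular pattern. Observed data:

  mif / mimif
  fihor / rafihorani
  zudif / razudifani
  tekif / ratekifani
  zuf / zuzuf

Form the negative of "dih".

didih

zudif and zuf both end in -f yet inflect differently (razudifani, zuzuf), so the final letter is not what conditions the rule; the number of vowels is.
"dih" has 1 vowel. The stems with 1 vowel (zuf → zuzuf, mif → mimif) repeat the first consonant+vowel as a prefix.
So dih → didih.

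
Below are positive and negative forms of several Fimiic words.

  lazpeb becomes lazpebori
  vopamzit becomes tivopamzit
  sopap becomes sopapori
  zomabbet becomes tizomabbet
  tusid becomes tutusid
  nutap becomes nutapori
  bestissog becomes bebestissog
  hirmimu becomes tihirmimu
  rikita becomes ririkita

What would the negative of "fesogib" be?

fesogibori

lazpeb and zomabbet both have last vowel 'e' yet inflect differently (lazpebori, tizomabbet), so the last vowel is not what conditions the rule; the final letter is.
"fesogib" ends in -b. The one such stem in the data (lazpeb → lazpebori) adds -ori, so the same rule applies.
So fesogib → fesogibori.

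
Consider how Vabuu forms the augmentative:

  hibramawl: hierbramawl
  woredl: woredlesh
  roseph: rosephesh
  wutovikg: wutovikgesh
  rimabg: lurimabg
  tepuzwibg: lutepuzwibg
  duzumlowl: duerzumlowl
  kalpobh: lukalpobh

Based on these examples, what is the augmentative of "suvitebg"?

lusuvitebg

kalpobh and roseph both end in -h yet inflect differently (lukalpobh, rosephesh), so the final letter is not what conditions the rule; the second-to-last letter is.
"suvitebg" has second-to-last letter 'b'. The stems whose second-to-last letter is 'b' (kalpobh → lukalpobh, rimabg → lurimabg, tepuzwibg → lutepuzwibg) add the prefix lu-.
The other patterns: stems whose second-to-last letter is 'w' insert -er- after the first vowel; stems whose second-to-last letter is 'd', 'k' or 'p' add -esh.
So suvitebg → lusuvitebg.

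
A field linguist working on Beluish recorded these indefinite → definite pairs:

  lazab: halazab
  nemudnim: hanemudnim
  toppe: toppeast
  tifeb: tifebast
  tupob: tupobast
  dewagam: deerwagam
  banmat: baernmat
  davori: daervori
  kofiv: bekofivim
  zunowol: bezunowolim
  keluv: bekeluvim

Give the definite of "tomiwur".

tomiwurast

lazab and tifeb both end in -b yet inflect differently (halazab, tifebast), so the final letter is not what conditions the rule; the first letter is.
"tomiwur" begins with t-. The stems beginning with t- (toppe → toppeast, tifeb → tifebast, tupob → tupobast) add -ast.
The other patterns: stems beginning with l- or n- add the prefix ha-; stems beginning with b- or d- insert -er- after the first vowel; stems beginning with k- or z- add be- … -im around the stem.
So tomiwur → tomiwurast.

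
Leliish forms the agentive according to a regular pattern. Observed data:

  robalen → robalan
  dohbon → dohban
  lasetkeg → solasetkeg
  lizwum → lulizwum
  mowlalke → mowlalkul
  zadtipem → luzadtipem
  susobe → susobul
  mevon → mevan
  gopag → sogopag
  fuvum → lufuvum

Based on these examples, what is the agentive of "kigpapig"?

"kigpapig" ends in -g. The stems ending in -g (lasetkeg → solasetkeg, gopag → sogopag) add the prefix so-.
The other patterns: stems ending in -e drop the final letter and add -ul; stems ending in -n change the last vowel to 'a'; stems ending in -m add the prefix lu-.
So kigpapig → sokigpapig.

sokigpapig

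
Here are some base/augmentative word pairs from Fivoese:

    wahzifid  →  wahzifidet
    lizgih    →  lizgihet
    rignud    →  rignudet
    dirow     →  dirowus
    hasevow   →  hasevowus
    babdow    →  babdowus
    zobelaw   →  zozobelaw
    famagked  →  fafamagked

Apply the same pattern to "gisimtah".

gigisimtah

"gisimtah" has last vowel 'a'. The one such stem in the data (zobelaw → zozobelaw) repeats the first consonant+vowel as a prefix (as does famagked), so the same rule applies.
So gisimtah → gigisimtah.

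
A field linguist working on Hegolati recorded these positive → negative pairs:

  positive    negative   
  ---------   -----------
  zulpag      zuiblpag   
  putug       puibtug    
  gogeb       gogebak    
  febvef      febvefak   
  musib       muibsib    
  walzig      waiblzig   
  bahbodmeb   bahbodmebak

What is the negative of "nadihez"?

bahbodmeb and musib both end in -b yet inflect differently (bahbodmebak, muibsib), so the final letter is not what conditions the rule; the last vowel is.
"nadihez" has last vowel 'e'. The stems whose last vowel is 'e' (febvef → febvefak, bahbodmeb → bahbodmebak, gogeb → gogebak) add -ak.
The other pattern: stems whose last vowel is 'a', 'i' or 'u' insert -ib- after the first vowel.
So nadihez → nadihezak.

nadihezak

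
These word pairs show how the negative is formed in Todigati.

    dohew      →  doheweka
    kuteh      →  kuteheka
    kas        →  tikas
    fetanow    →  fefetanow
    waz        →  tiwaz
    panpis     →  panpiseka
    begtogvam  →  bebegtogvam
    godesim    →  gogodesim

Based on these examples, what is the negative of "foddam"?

foddameka

"foddam" has 2 vowels. The stems with 2 vowels (panpis → panpiseka, kuteh → kuteheka, dohew → doheweka) add -eka.
So foddam → foddameka.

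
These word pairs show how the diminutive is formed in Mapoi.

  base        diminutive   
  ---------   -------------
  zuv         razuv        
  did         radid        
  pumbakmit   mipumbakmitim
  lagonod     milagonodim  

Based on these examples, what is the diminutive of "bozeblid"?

mibozeblidim

did and lagonod both end in -d yet inflect differently (radid, milagonodim), so the final letter is not what conditions the rule; the number of vowels is.
"bozeblid" has 3 vowels. The stems with 3 vowels (pumbakmit → mipumbakmitim, lagonod → milagonodim) add mi- … -im around the stem.
The other pattern: stems with 1 vowel add the prefix ra-.
So bozeblid → mibozeblidim.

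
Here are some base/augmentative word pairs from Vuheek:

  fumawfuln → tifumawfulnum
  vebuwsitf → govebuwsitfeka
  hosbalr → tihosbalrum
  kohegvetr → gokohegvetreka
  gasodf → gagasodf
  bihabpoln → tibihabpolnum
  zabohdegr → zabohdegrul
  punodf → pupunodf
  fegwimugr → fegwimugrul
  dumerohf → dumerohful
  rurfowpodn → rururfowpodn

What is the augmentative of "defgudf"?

vebuwsitf and punodf both end in -f yet inflect differently (govebuwsitfeka, pupunodf), so the final letter is not what conditions the rule; the second-to-last letter is.
"defgudf" has second-to-last letter 'd'. The stems whose second-to-last letter is 'd' (punodf → pupunodf, rurfowpodn → rururfowpodn, gasodf → gagasodf) repeat the first consonant+vowel as a prefix.
So defgudf → dedefgudf.

dedefgudf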